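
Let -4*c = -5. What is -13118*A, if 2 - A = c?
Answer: -19677/2 ≈ -9838.5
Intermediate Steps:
c = 5/4 (c = -¼*(-5) = 5/4 ≈ 1.2500)
A = ¾ (A = 2 - 1*5/4 = 2 - 5/4 = ¾ ≈ 0.75000)
-13118*A = -13118*¾ = -19677/2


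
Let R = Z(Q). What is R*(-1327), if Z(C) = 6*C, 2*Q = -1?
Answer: 3981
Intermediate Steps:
Q = -½ (Q = (½)*(-1) = -½ ≈ -0.50000)
R = -3 (R = 6*(-½) = -3)
R*(-1327) = -3*(-1327) = 3981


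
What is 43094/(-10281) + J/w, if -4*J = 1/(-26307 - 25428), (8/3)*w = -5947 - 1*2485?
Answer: -9399437470867/2242437847560 ≈ -4.1916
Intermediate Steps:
w = -3162 (w = 3*(-5947 - 1*2485)/8 = 3*(-5947 - 2485)/8 = (3/8)*(-8432) = -3162)
J = 1/206940 (J = -1/(4*(-26307 - 25428)) = -1/4/(-51735) = -1/4*(-1/51735) = 1/206940 ≈ 4.8323e-6)
43094/(-10281) + J/w = 43094/(-10281) + (1/206940)/(-3162) = 43094*(-1/10281) + (1/206940)*(-1/3162) = -43094/10281 - 1/654344280 = -9399437470867/2242437847560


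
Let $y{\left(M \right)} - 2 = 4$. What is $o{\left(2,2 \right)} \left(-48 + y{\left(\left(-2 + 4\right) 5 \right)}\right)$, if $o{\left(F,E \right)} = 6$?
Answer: $-252$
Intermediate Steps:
$y{\left(M \right)} = 6$ ($y{\left(M \right)} = 2 + 4 = 6$)
$o{\left(2,2 \right)} \left(-48 + y{\left(\left(-2 + 4\right) 5 \right)}\right) = 6 \left(-48 + 6\right) = 6 \left(-42\right) = -252$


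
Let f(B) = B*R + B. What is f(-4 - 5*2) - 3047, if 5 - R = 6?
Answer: -3047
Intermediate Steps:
R = -1 (R = 5 - 1*6 = 5 - 6 = -1)
f(B) = 0 (f(B) = B*(-1) + B = -B + B = 0)
f(-4 - 5*2) - 3047 = 0 - 3047 = -3047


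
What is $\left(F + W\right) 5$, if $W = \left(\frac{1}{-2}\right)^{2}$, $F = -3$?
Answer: $- \frac{55}{4} \approx -13.75$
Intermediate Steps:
$W = \frac{1}{4}$ ($W = \left(- \frac{1}{2}\right)^{2} = \frac{1}{4} \approx 0.25$)
$\left(F + W\right) 5 = \left(-3 + \frac{1}{4}\right) 5 = \left(- \frac{11}{4}\right) 5 = - \frac{55}{4}$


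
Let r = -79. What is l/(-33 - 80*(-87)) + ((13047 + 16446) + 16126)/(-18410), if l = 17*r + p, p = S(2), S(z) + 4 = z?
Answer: -48680609/18218010 ≈ -2.6721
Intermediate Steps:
S(z) = -4 + z
p = -2 (p = -4 + 2 = -2)
l = -1345 (l = 17*(-79) - 2 = -1343 - 2 = -1345)
l/(-33 - 80*(-87)) + ((13047 + 16446) + 16126)/(-18410) = -1345/(-33 - 80*(-87)) + ((13047 + 16446) + 16126)/(-18410) = -1345/(-33 + 6960) + (29493 + 16126)*(-1/18410) = -1345/6927 + 45619*(-1/18410) = -1345*1/6927 - 6517/2630 = -1345/6927 - 6517/2630 = -48680609/18218010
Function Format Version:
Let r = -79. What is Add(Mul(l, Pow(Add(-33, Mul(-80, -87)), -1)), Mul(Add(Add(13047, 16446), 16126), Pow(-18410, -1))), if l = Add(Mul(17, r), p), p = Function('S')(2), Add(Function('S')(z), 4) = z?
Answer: Rational(-48680609, 18218010) ≈ -2.6721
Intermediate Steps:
Function('S')(z) = Add(-4, z)
p = -2 (p = Add(-4, 2) = -2)
l = -1345 (l = Add(Mul(17, -79), -2) = Add(-1343, -2) = -1345)
Add(Mul(l, Pow(Add(-33, Mul(-80, -87)), -1)), Mul(Add(Add(13047, 16446), 16126), Pow(-18410, -1))) = Add(Mul(-1345, Pow(Add(-33, Mul(-80, -87)), -1)), Mul(Add(Add(13047, 16446), 16126), Pow(-18410, -1))) = Add(Mul(-1345, Pow(Add(-33, 6960), -1)), Mul(Add(29493, 16126), Rational(-1, 18410))) = Add(Mul(-1345, Pow(6927, -1)), Mul(45619, Rational(-1, 18410))) = Add(Mul(-1345, Rational(1, 6927)), Rational(-6517, 2630)) = Add(Rational(-1345, 6927), Rational(-6517, 2630)) = Rational(-48680609, 18218010)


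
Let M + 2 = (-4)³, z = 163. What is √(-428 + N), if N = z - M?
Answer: I*√199 ≈ 14.107*I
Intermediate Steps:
M = -66 (M = -2 + (-4)³ = -2 - 64 = -66)
N = 229 (N = 163 - 1*(-66) = 163 + 66 = 229)
√(-428 + N) = √(-428 + 229) = √(-199) = I*√199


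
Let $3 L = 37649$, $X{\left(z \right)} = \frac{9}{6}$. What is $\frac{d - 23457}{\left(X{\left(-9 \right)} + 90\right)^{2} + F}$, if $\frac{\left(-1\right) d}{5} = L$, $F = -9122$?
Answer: $\frac{1034464}{8997} \approx 114.98$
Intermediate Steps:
$X{\left(z \right)} = \frac{3}{2}$ ($X{\left(z \right)} = 9 \cdot \frac{1}{6} = \frac{3}{2}$)
$L = \frac{37649}{3}$ ($L = \frac{1}{3} \cdot 37649 = \frac{37649}{3} \approx 12550.0$)
$d = - \frac{188245}{3}$ ($d = \left(-5\right) \frac{37649}{3} = - \frac{188245}{3} \approx -62748.0$)
$\frac{d - 23457}{\left(X{\left(-9 \right)} + 90\right)^{2} + F} = \frac{- \frac{188245}{3} - 23457}{\left(\frac{3}{2} + 90\right)^{2} - 9122} = - \frac{258616}{3 \left(\left(\frac{183}{2}\right)^{2} - 9122\right)} = - \frac{258616}{3 \left(\frac{33489}{4} - 9122\right)} = - \frac{258616}{3 \left(- \frac{2999}{4}\right)} = \left(- \frac{258616}{3}\right) \left(- \frac{4}{2999}\right) = \frac{1034464}{8997}$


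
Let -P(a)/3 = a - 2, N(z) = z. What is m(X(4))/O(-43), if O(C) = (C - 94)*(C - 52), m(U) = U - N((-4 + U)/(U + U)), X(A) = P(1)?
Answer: 1/4110 ≈ 0.00024331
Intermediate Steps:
P(a) = 6 - 3*a (P(a) = -3*(a - 2) = -3*(-2 + a) = 6 - 3*a)
X(A) = 3 (X(A) = 6 - 3*1 = 6 - 3 = 3)
m(U) = U - (-4 + U)/(2*U) (m(U) = U - (-4 + U)/(U + U) = U - (-4 + U)/(2*U))
O(C) = (-94 + C)*(-52 + C)
m(X(4))/O(-43) = (-1/2 + 3 + 2/3)/(4888 + (-43)**2 - 146*(-43)) = (-1/2 + 3 + 2*(1/3))/(4888 + 1849 + 6278) = (-1/2 + 3 + 2/3)/13015 = (19/6)*(1/13015) = 1/4110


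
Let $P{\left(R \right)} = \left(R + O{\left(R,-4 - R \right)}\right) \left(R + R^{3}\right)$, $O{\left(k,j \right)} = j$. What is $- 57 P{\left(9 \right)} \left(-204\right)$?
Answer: $-34325856$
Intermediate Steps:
$P{\left(R \right)} = - 4 R - 4 R^{3}$ ($P{\left(R \right)} = \left(R - \left(4 + R\right)\right) \left(R + R^{3}\right) = - 4 \left(R + R^{3}\right) = - 4 R - 4 R^{3}$)
$- 57 P{\left(9 \right)} \left(-204\right) = - 57 \cdot 4 \cdot 9 \left(-1 - 9^{2}\right) \left(-204\right) = - 57 \cdot 4 \cdot 9 \left(-1 - 81\right) \left(-204\right) = - 57 \cdot 4 \cdot 9 \left(-82\right) \left(-204\right) = \left(-57\right) \left(-2952\right) \left(-204\right) = 168264 \left(-204\right) = -34325856$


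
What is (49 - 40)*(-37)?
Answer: -333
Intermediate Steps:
(49 - 40)*(-37) = 9*(-37) = -333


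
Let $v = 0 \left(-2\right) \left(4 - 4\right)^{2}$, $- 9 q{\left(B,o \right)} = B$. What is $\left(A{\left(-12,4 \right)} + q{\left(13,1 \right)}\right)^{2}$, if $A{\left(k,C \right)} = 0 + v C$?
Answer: $\frac{169}{81} \approx 2.0864$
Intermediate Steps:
$q{\left(B,o \right)} = - \frac{B}{9}$
$v = 0$ ($v = 0 \cdot 0^{2} = 0 \cdot 0 = 0$)
$A{\left(k,C \right)} = 0$ ($A{\left(k,C \right)} = 0 + 0 C = 0 + 0 = 0$)
$\left(A{\left(-12,4 \right)} + q{\left(13,1 \right)}\right)^{2} = \left(0 - \frac{13}{9}\right)^{2} = \left(- \frac{13}{9}\right)^{2} = \frac{169}{81}$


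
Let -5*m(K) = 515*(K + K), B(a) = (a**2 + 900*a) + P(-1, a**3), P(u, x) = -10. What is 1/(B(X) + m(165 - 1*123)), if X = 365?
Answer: 1/453063 ≈ 2.2072e-6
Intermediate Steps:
B(a) = -10 + a**2 + 900*a (B(a) = (a**2 + 900*a) - 10 = -10 + a**2 + 900*a)
m(K) = -206*K (m(K) = -103*(K + K) = -103*2*K = -206*K)
1/(B(X) + m(165 - 1*123)) = 1/((-10 + 365**2 + 900*365) - 206*(165 - 1*123)) = 1/((-10 + 133225 + 328500) - 206*(165 - 123)) = 1/(461715 - 206*42) = 1/(461715 - 8652) = 1/453063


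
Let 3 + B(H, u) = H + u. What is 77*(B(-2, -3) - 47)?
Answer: -4235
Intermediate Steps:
B(H, u) = -3 + H + u (B(H, u) = -3 + (H + u) = -3 + H + u)
77*(B(-2, -3) - 47) = 77*((-3 - 2 - 3) - 47) = 77*(-8 - 47) = 77*(-55) = -4235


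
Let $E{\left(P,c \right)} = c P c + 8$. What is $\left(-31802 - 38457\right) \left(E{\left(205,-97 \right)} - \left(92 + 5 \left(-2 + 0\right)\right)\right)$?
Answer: $-135513521689$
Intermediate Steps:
$E{\left(P,c \right)} = 8 + P c^{2}$ ($E{\left(P,c \right)} = P c c + 8 = P c^{2} + 8 = 8 + P c^{2}$)
$\left(-31802 - 38457\right) \left(E{\left(205,-97 \right)} - \left(92 + 5 \left(-2 + 0\right)\right)\right) = \left(-31802 - 38457\right) \left(\left(8 + 205 \left(-97\right)^{2}\right) - \left(92 + 5 \left(-2 + 0\right)\right)\right) = - 70259 \left(\left(8 + 205 \cdot 9409\right) - 82\right) = - 70259 \left(\left(8 + 1928845\right) + \left(10 - 92\right)\right) = - 70259 \left(1928853 - 82\right) = \left(-70259\right) 1928771 = -135513521689$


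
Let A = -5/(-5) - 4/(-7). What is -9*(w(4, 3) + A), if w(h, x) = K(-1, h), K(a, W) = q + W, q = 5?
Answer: -666/7 ≈ -95.143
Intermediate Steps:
K(a, W) = 5 + W
w(h, x) = 5 + h
A = 11/7 (A = -5*(-1/5) - 4*(-1/7) = 1 + 4/7 = 11/7 ≈ 1.5714)
-9*(w(4, 3) + A) = -9*((5 + 4) + 11/7) = -9*(9 + 11/7) = -9*74/7 = -666/7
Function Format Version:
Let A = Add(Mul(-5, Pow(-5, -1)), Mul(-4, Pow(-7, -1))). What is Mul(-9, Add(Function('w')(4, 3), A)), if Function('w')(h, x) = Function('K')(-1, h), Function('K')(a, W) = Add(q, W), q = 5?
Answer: Rational(-666, 7) ≈ -95.143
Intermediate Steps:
Function('K')(a, W) = Add(5, W)
Function('w')(h, x) = Add(5, h)
A = Rational(11, 7) (A = Add(Mul(-5, Rational(-1, 5)), Mul(-4, Rational(-1, 7))) = Add(1, Rational(4, 7)) = Rational(11, 7) ≈ 1.5714)
Mul(-9, Add(Function('w')(4, 3), A)) = Mul(-9, Add(Add(5, 4), Rational(11, 7))) = Mul(-9, Add(9, Rational(11, 7))) = Mul(-9, Rational(74, 7)) = Rational(-666, 7)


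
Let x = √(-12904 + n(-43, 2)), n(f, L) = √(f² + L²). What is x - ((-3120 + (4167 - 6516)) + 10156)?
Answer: -4687 + I*√(12904 - √1853) ≈ -4687.0 + 113.41*I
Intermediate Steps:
n(f, L) = √(L² + f²)
x = √(-12904 + √1853) (x = √(-12904 + √(2² + (-43)²)) = √(-12904 + √(4 + 1849)) = √(-12904 + √1853) ≈ 113.41*I)
x - ((-3120 + (4167 - 6516)) + 10156) = √(-12904 + √1853) - ((-3120 + (4167 - 6516)) + 10156) = √(-12904 + √1853) - ((-3120 - 2349) + 10156) = √(-12904 + √1853) - (-5469 + 10156) = √(-12904 + √1853) - 1*4687 = √(-12904 + √1853) - 4687 = -4687 + √(-12904 + √1853)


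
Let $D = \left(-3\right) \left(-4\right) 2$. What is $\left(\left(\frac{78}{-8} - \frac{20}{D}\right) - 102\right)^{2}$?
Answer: $\frac{1825201}{144} \approx 12675.0$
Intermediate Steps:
$D = 24$ ($D = 12 \cdot 2 = 24$)
$\left(\left(\frac{78}{-8} - \frac{20}{D}\right) - 102\right)^{2} = \left(\left(\frac{78}{-8} - \frac{20}{24}\right) - 102\right)^{2} = \left(\left(78 \left(- \frac{1}{8}\right) - \frac{5}{6}\right) - 102\right)^{2} = \left(\left(- \frac{39}{4} - \frac{5}{6}\right) - 102\right)^{2} = \left(- \frac{127}{12} - 102\right)^{2} = \left(- \frac{1351}{12}\right)^{2} = \frac{1825201}{144}$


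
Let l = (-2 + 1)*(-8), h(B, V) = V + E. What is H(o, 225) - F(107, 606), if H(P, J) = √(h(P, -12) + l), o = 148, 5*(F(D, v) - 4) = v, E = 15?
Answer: -626/5 + √11 ≈ -121.88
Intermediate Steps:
F(D, v) = 4 + v/5
h(B, V) = 15 + V (h(B, V) = V + 15 = 15 + V)
l = 8 (l = -1*(-8) = 8)
H(P, J) = √11 (H(P, J) = √((15 - 12) + 8) = √(3 + 8) = √11)
H(o, 225) - F(107, 606) = √11 - (4 + (⅕)*606) = √11 - (4 + 606/5) = √11 - 1*626/5 = √11 - 626/5 = -626/5 + √11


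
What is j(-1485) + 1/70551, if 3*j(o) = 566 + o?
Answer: -21612122/70551 ≈ -306.33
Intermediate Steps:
j(o) = 566/3 + o/3 (j(o) = (566 + o)/3 = 566/3 + o/3)
j(-1485) + 1/70551 = (566/3 + (⅓)*(-1485)) + 1/70551 = (566/3 - 495) + 1/70551 = -919/3 + 1/70551 = -21612122/70551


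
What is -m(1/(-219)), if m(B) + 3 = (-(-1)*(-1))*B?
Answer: 656/219 ≈ 2.9954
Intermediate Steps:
m(B) = -3 - B (m(B) = -3 + (-(-1)*(-1))*B = -3 + (-1*1)*B = -3 - B)
-m(1/(-219)) = -(-3 - 1/(-219)) = -(-3 - 1*(-1/219)) = -(-3 + 1/219) = -1*(-656/219) = 656/219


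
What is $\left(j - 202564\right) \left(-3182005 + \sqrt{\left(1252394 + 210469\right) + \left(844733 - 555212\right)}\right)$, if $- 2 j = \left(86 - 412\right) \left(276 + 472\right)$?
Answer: $256596883200 - 645120 \sqrt{27381} \approx 2.5649 \cdot 10^{11}$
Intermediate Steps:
$j = 121924$ ($j = - \frac{\left(86 - 412\right) \left(276 + 472\right)}{2} = - \frac{\left(-326\right) 748}{2} = \left(- \frac{1}{2}\right) \left(-243848\right) = 121924$)
$\left(j - 202564\right) \left(-3182005 + \sqrt{\left(1252394 + 210469\right) + \left(844733 - 555212\right)}\right) = \left(121924 - 202564\right) \left(-3182005 + \sqrt{\left(1252394 + 210469\right) + \left(844733 - 555212\right)}\right) = - 80640 \left(-3182005 + \sqrt{1462863 + 289521}\right) = - 80640 \left(-3182005 + \sqrt{1752384}\right) = - 80640 \left(-3182005 + 8 \sqrt{27381}\right) = 256596883200 - 645120 \sqrt{27381}$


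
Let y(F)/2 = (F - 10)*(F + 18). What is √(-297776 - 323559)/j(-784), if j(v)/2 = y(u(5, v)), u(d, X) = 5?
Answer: -11*I*√5135/460 ≈ -1.7136*I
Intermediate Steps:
y(F) = 2*(-10 + F)*(18 + F) (y(F) = 2*((F - 10)*(F + 18)) = 2*((-10 + F)*(18 + F)) = 2*(-10 + F)*(18 + F))
j(v) = -460 (j(v) = 2*(-360 + 2*5² + 16*5) = 2*(-360 + 2*25 + 80) = 2*(-360 + 50 + 80) = 2*(-230) = -460)
√(-297776 - 323559)/j(-784) = √(-297776 - 323559)/(-460) = √(-621335)*(-1/460) = (11*I*√5135)*(-1/460) = -11*I*√5135/460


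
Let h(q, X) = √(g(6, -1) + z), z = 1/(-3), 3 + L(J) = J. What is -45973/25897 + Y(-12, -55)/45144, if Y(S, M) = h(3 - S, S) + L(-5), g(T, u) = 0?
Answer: -13655344/7691409 + I*√3/135432 ≈ -1.7754 + 1.2789e-5*I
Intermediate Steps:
L(J) = -3 + J
z = -⅓ ≈ -0.33333
h(q, X) = I*√3/3 (h(q, X) = √(0 - ⅓) = √(-⅓) = I*√3/3)
Y(S, M) = -8 + I*√3/3 (Y(S, M) = I*√3/3 + (-3 - 5) = I*√3/3 - 8 = -8 + I*√3/3)
-45973/25897 + Y(-12, -55)/45144 = -45973/25897 + (-8 + I*√3/3)/45144 = -45973*1/25897 + (-8 + I*√3/3)*(1/45144) = -45973/25897 + (-1/5643 + I*√3/135432) = -13655344/7691409 + I*√3/135432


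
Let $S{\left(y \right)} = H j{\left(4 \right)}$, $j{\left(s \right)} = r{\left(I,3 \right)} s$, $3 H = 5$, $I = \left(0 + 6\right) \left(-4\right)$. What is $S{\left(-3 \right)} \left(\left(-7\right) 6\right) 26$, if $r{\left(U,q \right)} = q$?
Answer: $-21840$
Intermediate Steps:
$I = -24$ ($I = 6 \left(-4\right) = -24$)
$H = \frac{5}{3}$ ($H = \frac{1}{3} \cdot 5 = \frac{5}{3} \approx 1.6667$)
$j{\left(s \right)} = 3 s$
$S{\left(y \right)} = 20$ ($S{\left(y \right)} = \frac{5 \cdot 3 \cdot 4}{3} = \frac{5}{3} \cdot 12 = 20$)
$S{\left(-3 \right)} \left(\left(-7\right) 6\right) 26 = 20 \left(\left(-7\right) 6\right) 26 = 20 \left(-42\right) 26 = \left(-840\right) 26 = -21840$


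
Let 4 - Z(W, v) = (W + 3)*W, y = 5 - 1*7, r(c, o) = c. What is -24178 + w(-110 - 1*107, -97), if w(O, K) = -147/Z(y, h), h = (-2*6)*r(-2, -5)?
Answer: -48405/2 ≈ -24203.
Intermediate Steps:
y = -2 (y = 5 - 7 = -2)
h = 24 (h = -2*6*(-2) = -12*(-2) = 24)
Z(W, v) = 4 - W*(3 + W) (Z(W, v) = 4 - (W + 3)*W = 4 - (3 + W)*W = 4 - W*(3 + W))
w(O, K) = -49/2 (w(O, K) = -147/(4 - 1*(-2)² - 3*(-2)) = -147/(4 - 1*4 + 6) = -147/(4 - 4 + 6) = -147/6 = -147*⅙ = -49/2)
-24178 + w(-110 - 1*107, -97) = -24178 - 49/2 = -48405/2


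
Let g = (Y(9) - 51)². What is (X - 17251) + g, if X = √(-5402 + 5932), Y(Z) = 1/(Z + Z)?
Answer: -4748435/324 + √530 ≈ -14633.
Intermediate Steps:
Y(Z) = 1/(2*Z)
X = √530 ≈ 23.022
g = 840889/324 (g = ((½)/9 - 51)² = ((½)*(⅑) - 51)² = (1/18 - 51)² = (-917/18)² = 840889/324 ≈ 2595.3)
(X - 17251) + g = (√530 - 17251) + 840889/324 = (-17251 + √530) + 840889/324 = -4748435/324 + √530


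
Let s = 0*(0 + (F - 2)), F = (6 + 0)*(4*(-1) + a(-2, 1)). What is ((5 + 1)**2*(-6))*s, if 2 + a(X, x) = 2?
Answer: 0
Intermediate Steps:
a(X, x) = 0 (a(X, x) = -2 + 2 = 0)
F = -24 (F = (6 + 0)*(4*(-1) + 0) = 6*(-4 + 0) = 6*(-4) = -24)
s = 0 (s = 0*(0 + (-24 - 2)) = 0*(0 - 26) = 0*(-26) = 0)
((5 + 1)**2*(-6))*s = ((5 + 1)**2*(-6))*0 = (6**2*(-6))*0 = (36*(-6))*0 = -216*0 = 0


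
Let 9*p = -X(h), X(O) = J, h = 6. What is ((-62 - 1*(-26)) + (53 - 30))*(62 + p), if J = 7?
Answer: -7163/9 ≈ -795.89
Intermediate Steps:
X(O) = 7
p = -7/9 (p = (-1*7)/9 = (1/9)*(-7) = -7/9 ≈ -0.77778)
((-62 - 1*(-26)) + (53 - 30))*(62 + p) = ((-62 - 1*(-26)) + (53 - 30))*(62 - 7/9) = ((-62 + 26) + 23)*(551/9) = (-36 + 23)*(551/9) = -13*551/9 = -7163/9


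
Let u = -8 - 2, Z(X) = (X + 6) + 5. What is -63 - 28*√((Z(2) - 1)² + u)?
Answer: -63 - 28*√134 ≈ -387.12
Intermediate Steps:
Z(X) = 11 + X (Z(X) = (6 + X) + 5 = 11 + X)
u = -10
-63 - 28*√((Z(2) - 1)² + u) = -63 - 28*√(((11 + 2) - 1)² - 10) = -63 - 28*√((13 - 1)² - 10) = -63 - 28*√(12² - 10) = -63 - 28*√(144 - 10) = -63 - 28*√134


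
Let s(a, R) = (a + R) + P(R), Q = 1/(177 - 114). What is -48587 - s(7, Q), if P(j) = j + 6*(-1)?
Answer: -3061046/63 ≈ -48588.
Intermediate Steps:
P(j) = -6 + j (P(j) = j - 6 = -6 + j)
Q = 1/63 ≈ 0.015873
s(a, R) = -6 + a + 2*R (s(a, R) = (a + R) + (-6 + R) = (R + a) + (-6 + R) = -6 + a + 2*R)
-48587 - s(7, Q) = -48587 - (-6 + 7 + 2*(1/63)) = -48587 - (-6 + 7 + 2/63) = -48587 - 1*65/63 = -48587 - 65/63 = -3061046/63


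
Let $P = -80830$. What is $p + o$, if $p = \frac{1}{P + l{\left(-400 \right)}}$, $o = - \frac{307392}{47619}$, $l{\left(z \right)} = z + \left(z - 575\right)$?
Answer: $- \frac{8423068993}{1304839965} \approx -6.4553$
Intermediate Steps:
$l{\left(z \right)} = -575 + 2 z$ ($l{\left(z \right)} = z + \left(-575 + z\right) = -575 + 2 z$)
$o = - \frac{102464}{15873}$ ($o = \left(-307392\right) \frac{1}{47619} = - \frac{102464}{15873} \approx -6.4552$)
$p = - \frac{1}{82205}$ ($p = \frac{1}{-80830 + \left(-575 + 2 \left(-400\right)\right)} = \frac{1}{-80830 - 1375} = \frac{1}{-82205} = - \frac{1}{82205} \approx -1.2165 \cdot 10^{-5}$)
$p + o = - \frac{1}{82205} - \frac{102464}{15873} = - \frac{8423068993}{1304839965}$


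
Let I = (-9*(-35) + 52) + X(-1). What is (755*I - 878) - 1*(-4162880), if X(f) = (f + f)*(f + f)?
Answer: 4442107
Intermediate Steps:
X(f) = 4*f² (X(f) = (2*f)*(2*f) = 4*f²)
I = 371 (I = (-9*(-35) + 52) + 4*(-1)² = (315 + 52) + 4*1 = 367 + 4 = 371)
(755*I - 878) - 1*(-4162880) = (755*371 - 878) - 1*(-4162880) = (280105 - 878) + 4162880 = 279227 + 4162880 = 4442107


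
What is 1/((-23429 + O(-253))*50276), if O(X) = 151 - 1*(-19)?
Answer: -1/1169369484 ≈ -8.5516e-10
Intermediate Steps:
O(X) = 170 (O(X) = 151 + 19 = 170)
1/((-23429 + O(-253))*50276) = 1/((-23429 + 170)*50276) = (1/50276)/(-23259) = -1/23259*1/50276 = -1/1169369484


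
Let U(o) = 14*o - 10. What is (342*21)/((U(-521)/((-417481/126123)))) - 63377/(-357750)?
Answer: 94253519574857/27463346311500 ≈ 3.4320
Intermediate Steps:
U(o) = -10 + 14*o
(342*21)/((U(-521)/((-417481/126123)))) - 63377/(-357750) = (342*21)/(((-10 + 14*(-521))/((-417481/126123)))) - 63377/(-357750) = 7182/(((-10 - 7294)/((-417481*1/126123)))) - 63377*(-1/357750) = 7182/((-7304/(-417481/126123))) + 63377/357750 = 7182/((-7304*(-126123/417481))) + 63377/357750 = 7182/(921202392/417481) + 63377/357750 = 7182*(417481/921202392) + 63377/357750 = 499724757/153533732 + 63377/357750 = 94253519574857/27463346311500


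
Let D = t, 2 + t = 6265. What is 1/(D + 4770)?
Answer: 1/11033 ≈ 9.0637e-5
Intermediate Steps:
t = 6263 (t = -2 + 6265 = 6263)
D = 6263
1/(D + 4770) = 1/(6263 + 4770) = 1/11033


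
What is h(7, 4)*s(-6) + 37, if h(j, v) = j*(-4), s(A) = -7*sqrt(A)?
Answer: 37 + 196*I*sqrt(6) ≈ 37.0 + 480.1*I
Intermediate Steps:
h(j, v) = -4*j
h(7, 4)*s(-6) + 37 = (-4*7)*(-7*I*sqrt(6)) + 37 = -(-196)*I*sqrt(6) + 37 = 196*I*sqrt(6) + 37 = 37 + 196*I*sqrt(6)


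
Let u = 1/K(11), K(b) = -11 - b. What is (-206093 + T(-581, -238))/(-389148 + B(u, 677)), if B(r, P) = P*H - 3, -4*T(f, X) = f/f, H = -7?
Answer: 824373/1575560 ≈ 0.52323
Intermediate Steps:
T(f, X) = -¼ (T(f, X) = -f/(4*f) = -¼*1 = -¼)
u = -1/22 (u = 1/(-11 - 1*11) = 1/(-11 - 11) = 1/(-22) = -1/22 ≈ -0.045455)
B(r, P) = -3 - 7*P (B(r, P) = P*(-7) - 3 = -7*P - 3 = -3 - 7*P)
(-206093 + T(-581, -238))/(-389148 + B(u, 677)) = (-206093 - ¼)/(-389148 + (-3 - 7*677)) = -824373/(4*(-389148 + (-3 - 4739))) = -824373/(4*(-389148 - 4742)) = -824373/4/(-393890) = -824373/4*(-1/393890) = 824373/1575560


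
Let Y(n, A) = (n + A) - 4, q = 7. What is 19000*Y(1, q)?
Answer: 76000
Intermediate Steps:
Y(n, A) = -4 + A + n (Y(n, A) = (A + n) - 4 = -4 + A + n)
19000*Y(1, q) = 19000*(-4 + 7 + 1) = 19000*4 = 76000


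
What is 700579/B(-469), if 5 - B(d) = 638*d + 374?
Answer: 700579/298853 ≈ 2.3442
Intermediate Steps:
B(d) = -369 - 638*d (B(d) = 5 - (638*d + 374) = 5 - (374 + 638*d) = 5 + (-374 - 638*d) = -369 - 638*d)
700579/B(-469) = 700579/(-369 - 638*(-469)) = 700579/(-369 + 299222) = 700579/298853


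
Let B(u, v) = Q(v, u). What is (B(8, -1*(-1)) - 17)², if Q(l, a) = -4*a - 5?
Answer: 2916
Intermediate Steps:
Q(l, a) = -5 - 4*a
B(u, v) = -5 - 4*u
(B(8, -1*(-1)) - 17)² = ((-5 - 4*8) - 17)² = ((-5 - 32) - 17)² = (-37 - 17)² = (-54)² = 2916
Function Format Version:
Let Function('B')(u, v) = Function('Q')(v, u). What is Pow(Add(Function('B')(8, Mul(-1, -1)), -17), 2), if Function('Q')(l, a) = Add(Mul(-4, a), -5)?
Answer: 2916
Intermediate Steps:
Function('Q')(l, a) = Add(-5, Mul(-4, a))
Function('B')(u, v) = Add(-5, Mul(-4, u))
Pow(Add(Function('B')(8, Mul(-1, -1)), -17), 2) = Pow(Add(Add(-5, Mul(-4, 8)), -17), 2) = Pow(Add(Add(-5, -32), -17), 2) = Pow(Add(-37, -17), 2) = Pow(-54, 2) = 2916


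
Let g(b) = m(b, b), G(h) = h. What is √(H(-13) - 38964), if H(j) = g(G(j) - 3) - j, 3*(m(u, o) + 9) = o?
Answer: 4*I*√21918/3 ≈ 197.4*I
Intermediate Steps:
m(u, o) = -9 + o/3
g(b) = -9 + b/3
H(j) = -10 - 2*j/3 (H(j) = (-9 + (j - 3)/3) - j = (-9 + (-3 + j)/3) - j = (-9 + (-1 + j/3)) - j = (-10 + j/3) - j = -10 - 2*j/3)
√(H(-13) - 38964) = √((-10 - ⅔*(-13)) - 38964) = √((-10 + 26/3) - 38964) = √(-4/3 - 38964) = √(-116896/3) = 4*I*√21918/3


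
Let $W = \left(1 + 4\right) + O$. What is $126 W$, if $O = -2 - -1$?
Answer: $504$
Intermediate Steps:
$O = -1$ ($O = -2 + 1 = -1$)
$W = 4$ ($W = \left(1 + 4\right) - 1 = 5 - 1 = 4$)
$126 W = 126 \cdot 4 = 504$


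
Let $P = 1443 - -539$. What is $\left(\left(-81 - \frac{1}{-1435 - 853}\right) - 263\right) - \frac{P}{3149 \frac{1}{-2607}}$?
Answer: $\frac{9343778733}{7204912} \approx 1296.9$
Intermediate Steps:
$P = 1982$ ($P = 1443 + 539 = 1982$)
$\left(\left(-81 - \frac{1}{-1435 - 853}\right) - 263\right) - \frac{P}{3149 \frac{1}{-2607}} = \left(\left(-81 - \frac{1}{-1435 - 853}\right) - 263\right) - \frac{1982}{3149 \frac{1}{-2607}} = \left(\left(-81 - \frac{1}{-2288}\right) - 263\right) - \frac{1982}{3149 \left(- \frac{1}{2607}\right)} = \left(\left(-81 - - \frac{1}{2288}\right) - 263\right) - \frac{1982}{- \frac{3149}{2607}} = \left(\left(-81 + \frac{1}{2288}\right) - 263\right) - 1982 \left(- \frac{2607}{3149}\right) = \left(- \frac{185327}{2288} - 263\right) - - \frac{5167074}{3149} = - \frac{787071}{2288} + \frac{5167074}{3149} = \frac{9343778733}{7204912}$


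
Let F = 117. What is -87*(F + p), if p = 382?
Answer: -43413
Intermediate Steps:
-87*(F + p) = -87*(117 + 382) = -87*499 = -43413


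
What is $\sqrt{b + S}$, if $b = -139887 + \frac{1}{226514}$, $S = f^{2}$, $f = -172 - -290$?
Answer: $\frac{i \sqrt{6462984198558234}}{226514} \approx 354.91 i$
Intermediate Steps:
$f = 118$ ($f = -172 + 290 = 118$)
$S = 13924$ ($S = 118^{2} = 13924$)
$b = - \frac{31686363917}{226514}$ ($b = -139887 + \frac{1}{226514} = - \frac{31686363917}{226514} \approx -1.3989 \cdot 10^{5}$)
$\sqrt{b + S} = \sqrt{- \frac{31686363917}{226514} + 13924} = \sqrt{- \frac{28532382981}{226514}} = \frac{i \sqrt{6462984198558234}}{226514}$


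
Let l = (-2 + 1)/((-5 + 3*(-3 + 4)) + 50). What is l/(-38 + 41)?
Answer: -1/144 ≈ -0.0069444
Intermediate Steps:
l = -1/48 (l = -1/((-5 + 3*1) + 50) = -1/((-5 + 3) + 50) = -1/(-2 + 50) = -1/48 ≈ -0.020833)
l/(-38 + 41) = -1/48/(-38 + 41) = -1/48/3 = (⅓)*(-1/48) = -1/144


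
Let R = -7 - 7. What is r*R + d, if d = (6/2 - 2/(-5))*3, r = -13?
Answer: 961/5 ≈ 192.20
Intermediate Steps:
d = 51/5 (d = (6*(½) - 2*(-⅕))*3 = (3 + ⅖)*3 = (17/5)*3 = 51/5 ≈ 10.200)
R = -14
r*R + d = -13*(-14) + 51/5 = 182 + 51/5 = 961/5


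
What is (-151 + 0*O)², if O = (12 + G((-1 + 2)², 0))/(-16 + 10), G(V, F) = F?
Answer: 22801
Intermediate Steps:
O = -2 (O = (12 + 0)/(-16 + 10) = 12/(-6) = 12*(-⅙) = -2)
(-151 + 0*O)² = (-151 + 0*(-2))² = (-151 + 0)² = (-151)² = 22801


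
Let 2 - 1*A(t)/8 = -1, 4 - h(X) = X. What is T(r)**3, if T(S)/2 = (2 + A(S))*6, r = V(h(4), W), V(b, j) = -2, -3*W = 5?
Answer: 30371328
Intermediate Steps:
h(X) = 4 - X
A(t) = 24 (A(t) = 16 - 8*(-1) = 16 + 8 = 24)
W = -5/3 (W = -1/3*5 = -5/3 ≈ -1.6667)
r = -2
T(S) = 312 (T(S) = 2*((2 + 24)*6) = 2*(26*6) = 2*156 = 312)
T(r)**3 = 312**3 = 30371328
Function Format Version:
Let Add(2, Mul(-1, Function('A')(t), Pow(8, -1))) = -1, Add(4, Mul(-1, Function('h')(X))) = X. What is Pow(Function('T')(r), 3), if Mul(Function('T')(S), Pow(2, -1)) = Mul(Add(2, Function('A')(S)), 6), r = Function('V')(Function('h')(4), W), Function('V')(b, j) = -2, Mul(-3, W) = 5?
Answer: 30371328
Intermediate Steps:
Function('h')(X) = Add(4, Mul(-1, X))
Function('A')(t) = 24 (Function('A')(t) = Add(16, Mul(-8, -1)) = Add(16, 8) = 24)
W = Rational(-5, 3) (W = Mul(Rational(-1, 3), 5) = Rational(-5, 3) ≈ -1.6667)
r = -2
Function('T')(S) = 312 (Function('T')(S) = Mul(2, Mul(Add(2, 24), 6)) = Mul(2, Mul(26, 6)) = Mul(2, 156) = 312)
Pow(Function('T')(r), 3) = Pow(312, 3) = 30371328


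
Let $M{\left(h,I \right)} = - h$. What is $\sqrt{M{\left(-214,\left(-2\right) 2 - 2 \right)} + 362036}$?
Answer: $15 \sqrt{1610} \approx 601.87$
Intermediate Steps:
$\sqrt{M{\left(-214,\left(-2\right) 2 - 2 \right)} + 362036} = \sqrt{\left(-1\right) \left(-214\right) + 362036} = \sqrt{214 + 362036} = \sqrt{362250} = 15 \sqrt{1610}$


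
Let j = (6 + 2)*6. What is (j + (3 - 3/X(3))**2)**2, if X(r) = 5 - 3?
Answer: 40401/16 ≈ 2525.1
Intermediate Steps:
X(r) = 2
j = 48 (j = 8*6 = 48)
(j + (3 - 3/X(3))**2)**2 = (48 + (3 - 3/2)**2)**2 = (48 + (3/2)**2)**2 = (48 + 9/4)**2 = (201/4)**2 = 40401/16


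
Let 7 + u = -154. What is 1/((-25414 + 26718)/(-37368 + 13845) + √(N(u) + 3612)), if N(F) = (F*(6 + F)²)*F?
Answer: 30673992/344590328812878557 + 553331529*√622755637/344590328812878557 ≈ 4.0072e-5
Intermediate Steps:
u = -161 (u = -7 - 154 = -161)
N(F) = F²*(6 + F)²
1/((-25414 + 26718)/(-37368 + 13845) + √(N(u) + 3612)) = 1/((-25414 + 26718)/(-37368 + 13845) + √((-161)²*(6 - 161)² + 3612)) = 1/(1304/(-23523) + √(25921*(-155)² + 3612)) = 1/(1304*(-1/23523) + √(25921*24025 + 3612)) = 1/(-1304/23523 + √(622752025 + 3612)) = 1/(-1304/23523 + √622755637)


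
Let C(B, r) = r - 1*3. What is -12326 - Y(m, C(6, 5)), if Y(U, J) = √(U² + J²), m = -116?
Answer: -12326 - 2*√3365 ≈ -12442.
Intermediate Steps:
C(B, r) = -3 + r (C(B, r) = r - 3 = -3 + r)
Y(U, J) = √(J² + U²)
-12326 - Y(m, C(6, 5)) = -12326 - √((-3 + 5)² + (-116)²) = -12326 - √(2² + 13456) = -12326 - √(4 + 13456) = -12326 - √13460 = -12326 - 2*√3365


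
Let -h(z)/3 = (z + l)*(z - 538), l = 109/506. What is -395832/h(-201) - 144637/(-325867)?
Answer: 32615447325259/24466153993661 ≈ 1.3331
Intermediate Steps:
l = 109/506 (l = 109*(1/506) = 109/506 ≈ 0.21542)
h(z) = -3*(-538 + z)*(109/506 + z) (h(z) = -3*(z + 109/506)*(z - 538) = -3*(109/506 + z)*(-538 + z) = -3*(-538 + z)*(109/506 + z))
-395832/h(-201) - 144637/(-325867) = -395832/(87963/253 - 3*(-201)² + (816357/506)*(-201)) - 144637/(-325867) = -395832/(87963/253 - 3*40401 - 164087757/506) - 144637*(-1/325867) = -395832/(87963/253 - 121203 - 164087757/506) + 144637/325867 = -395832/(-225240549/506) + 144637/325867 = -395832*(-506/225240549) + 144637/325867 = 66763664/75080183 + 144637/325867 = 32615447325259/24466153993661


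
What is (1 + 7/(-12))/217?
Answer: 5/2604 ≈ 0.0019201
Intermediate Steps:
(1 + 7/(-12))/217 = (1 - 1/12*7)*(1/217) = (1 - 7/12)*(1/217) = (5/12)*(1/217) = 5/2604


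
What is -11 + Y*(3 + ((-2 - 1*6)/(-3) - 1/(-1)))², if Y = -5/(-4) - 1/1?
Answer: ⅑ ≈ 0.11111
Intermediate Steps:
Y = ¼ (Y = -5*(-¼) - 1*1 = 5/4 - 1 = ¼ ≈ 0.25000)
-11 + Y*(3 + ((-2 - 1*6)/(-3) - 1/(-1)))² = -11 + (3 + ((-2 - 1*6)/(-3) - 1/(-1)))²/4 = -11 + (3 + ((-2 - 6)*(-⅓) - 1*(-1)))²/4 = -11 + (3 + (-8*(-⅓) + 1))²/4 = -11 + (3 + (8/3 + 1))²/4 = -11 + (3 + 11/3)²/4 = -11 + (20/3)²/4 = -11 + (¼)*(400/9) = -11 + 100/9 = ⅑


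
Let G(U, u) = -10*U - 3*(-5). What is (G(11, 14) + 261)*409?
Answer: 67894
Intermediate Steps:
G(U, u) = 15 - 10*U (G(U, u) = -10*U + 15 = 15 - 10*U)
(G(11, 14) + 261)*409 = ((15 - 10*11) + 261)*409 = ((15 - 110) + 261)*409 = (-95 + 261)*409 = 166*409 = 67894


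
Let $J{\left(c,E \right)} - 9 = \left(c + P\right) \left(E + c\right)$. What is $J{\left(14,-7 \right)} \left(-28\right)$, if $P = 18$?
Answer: $-6524$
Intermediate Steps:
$J{\left(c,E \right)} = 9 + \left(18 + c\right) \left(E + c\right)$ ($J{\left(c,E \right)} = 9 + \left(c + 18\right) \left(E + c\right) = 9 + \left(18 + c\right) \left(E + c\right)$)
$J{\left(14,-7 \right)} \left(-28\right) = \left(9 + 14^{2} + 18 \left(-7\right) + 18 \cdot 14 - 98\right) \left(-28\right) = \left(9 + 196 - 126 + 252 - 98\right) \left(-28\right) = 233 \left(-28\right) = -6524$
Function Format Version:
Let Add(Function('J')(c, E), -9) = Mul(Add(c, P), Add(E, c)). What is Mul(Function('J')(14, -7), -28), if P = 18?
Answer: -6524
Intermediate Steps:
Function('J')(c, E) = Add(9, Mul(Add(18, c), Add(E, c))) (Function('J')(c, E) = Add(9, Mul(Add(c, 18), Add(E, c))) = Add(9, Mul(Add(18, c), Add(E, c))))
Mul(Function('J')(14, -7), -28) = Mul(Add(9, Pow(14, 2), Mul(18, -7), Mul(18, 14), Mul(-7, 14)), -28) = Mul(Add(9, 196, -126, 252, -98), -28) = Mul(233, -28) = -6524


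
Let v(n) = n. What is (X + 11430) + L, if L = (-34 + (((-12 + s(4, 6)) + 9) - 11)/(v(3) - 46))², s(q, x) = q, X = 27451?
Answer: 73999273/1849 ≈ 40021.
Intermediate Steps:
L = 2108304/1849 (L = (-34 + (((-12 + 4) + 9) - 11)/(3 - 46))² = (-34 + ((-8 + 9) - 11)/(-43))² = (-34 + (1 - 11)*(-1/43))² = (-34 - 10*(-1/43))² = (-34 + 10/43)² = (-1452/43)² = 2108304/1849 ≈ 1140.2)
(X + 11430) + L = (27451 + 11430) + 2108304/1849 = 38881 + 2108304/1849 = 73999273/1849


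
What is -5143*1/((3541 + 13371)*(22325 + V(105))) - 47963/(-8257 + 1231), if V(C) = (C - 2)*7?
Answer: 3115622110843/456401877792 ≈ 6.8265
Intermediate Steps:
V(C) = -14 + 7*C (V(C) = (-2 + C)*7 = -14 + 7*C)
-5143*1/((3541 + 13371)*(22325 + V(105))) - 47963/(-8257 + 1231) = -5143*1/((3541 + 13371)*(22325 + (-14 + 7*105))) - 47963/(-8257 + 1231) = -5143*1/(16912*(22325 + (-14 + 735))) - 47963/(-7026) = -5143*1/(16912*(22325 + 721)) - 47963*(-1/7026) = -5143/(16912*23046) + 47963/7026 = -5143/389753952 + 47963/7026 = 3115622110843/456401877792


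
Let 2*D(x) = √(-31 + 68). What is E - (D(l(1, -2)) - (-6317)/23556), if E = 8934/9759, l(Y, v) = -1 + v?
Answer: 49600567/76627668 - √37/2 ≈ -2.3941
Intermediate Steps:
D(x) = √37/2 (D(x) = √(-31 + 68)/2 = √37/2)
E = 2978/3253 (E = 8934*(1/9759) = 2978/3253 ≈ 0.91546)
E - (D(l(1, -2)) - (-6317)/23556) = 2978/3253 - (√37/2 - (-6317)/23556) = 2978/3253 - (√37/2 - 1*(-6317/23556)) = 2978/3253 - (√37/2 + 6317/23556) = 2978/3253 - (6317/23556 + √37/2) = 2978/3253 + (-6317/23556 - √37/2) = 49600567/76627668 - √37/2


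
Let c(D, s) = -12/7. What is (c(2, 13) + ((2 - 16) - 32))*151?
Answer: -50434/7 ≈ -7204.9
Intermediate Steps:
c(D, s) = -12/7 (c(D, s) = -12*1/7 = -12/7)
(c(2, 13) + ((2 - 16) - 32))*151 = (-12/7 + ((2 - 16) - 32))*151 = (-12/7 + (-14 - 32))*151 = (-12/7 - 46)*151 = -334/7*151 = -50434/7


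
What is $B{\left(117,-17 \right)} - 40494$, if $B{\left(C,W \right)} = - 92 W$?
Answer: $-38930$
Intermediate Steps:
$B{\left(117,-17 \right)} - 40494 = \left(-92\right) \left(-17\right) - 40494 = 1564 - 40494 = -38930$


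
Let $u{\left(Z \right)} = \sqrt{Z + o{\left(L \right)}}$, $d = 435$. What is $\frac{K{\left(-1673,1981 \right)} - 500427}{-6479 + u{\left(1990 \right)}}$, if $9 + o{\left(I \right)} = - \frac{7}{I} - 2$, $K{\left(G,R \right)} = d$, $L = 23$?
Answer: $\frac{74507307864}{965435633} + \frac{499992 \sqrt{1046730}}{965435633} \approx 77.705$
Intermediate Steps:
$K{\left(G,R \right)} = 435$
$o{\left(I \right)} = -11 - \frac{7}{I}$ ($o{\left(I \right)} = -9 - \left(2 + \frac{7}{I}\right) = -11 - \frac{7}{I}$)
$u{\left(Z \right)} = \sqrt{- \frac{260}{23} + Z}$ ($u{\left(Z \right)} = \sqrt{Z - \left(11 + \frac{7}{23}\right)} = \sqrt{Z - \frac{260}{23}} = \sqrt{- \frac{260}{23} + Z}$)
$\frac{K{\left(-1673,1981 \right)} - 500427}{-6479 + u{\left(1990 \right)}} = \frac{435 - 500427}{-6479 + \frac{\sqrt{-5980 + 529 \cdot 1990}}{23}} = - \frac{499992}{-6479 + \frac{\sqrt{-5980 + 1052710}}{23}} = - \frac{499992}{-6479 + \frac{\sqrt{1046730}}{23}}$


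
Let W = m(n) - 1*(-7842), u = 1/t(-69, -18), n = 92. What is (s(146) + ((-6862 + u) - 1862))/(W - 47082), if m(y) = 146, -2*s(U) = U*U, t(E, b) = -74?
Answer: 1434269/2892956 ≈ 0.49578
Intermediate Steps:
s(U) = -U²/2 (s(U) = -U*U/2 = -U²/2)
u = -1/74 (u = 1/(-74) = -1/74 ≈ -0.013514)
W = 7988 (W = 146 - 1*(-7842) = 146 + 7842 = 7988)
(s(146) + ((-6862 + u) - 1862))/(W - 47082) = (-½*146² + ((-6862 - 1/74) - 1862))/(7988 - 47082) = (-½*21316 + (-507789/74 - 1862))/(-39094) = (-10658 - 645577/74)*(-1/39094) = -1434269/74*(-1/39094) = 1434269/2892956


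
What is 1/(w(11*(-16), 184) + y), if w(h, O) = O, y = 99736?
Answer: 1/99920 ≈ 1.0008e-5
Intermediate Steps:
1/(w(11*(-16), 184) + y) = 1/(184 + 99736) = 1/99920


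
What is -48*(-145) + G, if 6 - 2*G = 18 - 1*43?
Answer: 13951/2 ≈ 6975.5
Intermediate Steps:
G = 31/2 (G = 3 - (18 - 1*43)/2 = 3 - (18 - 43)/2 = 3 - ½*(-25) = 3 + 25/2 = 31/2 ≈ 15.500)
-48*(-145) + G = -48*(-145) + 31/2 = 6960 + 31/2 = 13951/2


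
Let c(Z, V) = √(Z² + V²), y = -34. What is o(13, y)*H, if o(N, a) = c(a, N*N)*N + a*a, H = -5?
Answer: -5780 - 65*√29717 ≈ -16985.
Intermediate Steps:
c(Z, V) = √(V² + Z²)
o(N, a) = a² + N*√(N⁴ + a²) (o(N, a) = √((N*N)² + a²)*N + a*a = √((N²)² + a²)*N + a² = √(N⁴ + a²)*N + a² = N*√(N⁴ + a²) + a² = a² + N*√(N⁴ + a²))
o(13, y)*H = ((-34)² + 13*√(13⁴ + (-34)²))*(-5) = (1156 + 13*√(28561 + 1156))*(-5) = (1156 + 13*√29717)*(-5) = -5780 - 65*√29717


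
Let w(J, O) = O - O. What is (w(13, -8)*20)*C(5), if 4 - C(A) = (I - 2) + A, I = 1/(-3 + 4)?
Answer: 0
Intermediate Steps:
w(J, O) = 0
I = 1 (I = 1/1 = 1)
C(A) = 5 - A (C(A) = 4 - ((1 - 2) + A) = 4 - (-1 + A) = 4 + (1 - A) = 5 - A)
(w(13, -8)*20)*C(5) = (0*20)*(5 - 1*5) = 0*(5 - 5) = 0*0 = 0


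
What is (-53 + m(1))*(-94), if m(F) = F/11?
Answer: 54708/11 ≈ 4973.5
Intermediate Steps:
m(F) = F/11 (m(F) = F*(1/11) = F/11)
(-53 + m(1))*(-94) = (-53 + (1/11)*1)*(-94) = (-53 + 1/11)*(-94) = -582/11*(-94) = 54708/11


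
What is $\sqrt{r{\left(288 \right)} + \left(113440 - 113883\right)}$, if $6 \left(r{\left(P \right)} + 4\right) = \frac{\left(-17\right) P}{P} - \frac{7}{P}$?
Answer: $\frac{i \sqrt{2331957}}{72} \approx 21.209 i$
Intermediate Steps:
$r{\left(P \right)} = - \frac{41}{6} - \frac{7}{6 P}$ ($r{\left(P \right)} = -4 + \frac{\frac{\left(-17\right) P}{P} - \frac{7}{P}}{6} = -4 + \frac{-17 - \frac{7}{P}}{6} = -4 - \left(\frac{17}{6} + \frac{7}{6 P}\right) = - \frac{41}{6} - \frac{7}{6 P}$)
$\sqrt{r{\left(288 \right)} + \left(113440 - 113883\right)} = \sqrt{\frac{-7 - 11808}{6 \cdot 288} + \left(113440 - 113883\right)} = \sqrt{\frac{1}{6} \cdot \frac{1}{288} \left(-7 - 11808\right) + \left(113440 - 113883\right)} = \sqrt{\frac{1}{6} \cdot \frac{1}{288} \left(-11815\right) - 443} = \sqrt{- \frac{11815}{1728} - 443} = \sqrt{- \frac{777319}{1728}} = \frac{i \sqrt{2331957}}{72}$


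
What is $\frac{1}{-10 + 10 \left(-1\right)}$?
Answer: $- \frac{1}{20} \approx -0.05$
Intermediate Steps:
$\frac{1}{-10 + 10 \left(-1\right)} = \frac{1}{-10 - 10} = \frac{1}{-20} = - \frac{1}{20}$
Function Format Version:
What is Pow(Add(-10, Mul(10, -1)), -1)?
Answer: Rational(-1, 20) ≈ -0.050000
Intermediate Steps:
Pow(Add(-10, Mul(10, -1)), -1) = Pow(Add(-10, -10), -1) = Pow(-20, -1) = Rational(-1, 20)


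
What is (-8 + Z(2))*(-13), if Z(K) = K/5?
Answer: 494/5 ≈ 98.800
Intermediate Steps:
Z(K) = K/5 (Z(K) = K*(⅕) = K/5)
(-8 + Z(2))*(-13) = (-8 + (⅕)*2)*(-13) = (-8 + ⅖)*(-13) = -38/5*(-13) = 494/5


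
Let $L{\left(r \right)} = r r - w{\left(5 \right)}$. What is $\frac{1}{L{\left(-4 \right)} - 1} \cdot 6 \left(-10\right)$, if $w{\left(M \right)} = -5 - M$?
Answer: $- \frac{12}{5} \approx -2.4$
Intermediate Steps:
$L{\left(r \right)} = 10 + r^{2}$ ($L{\left(r \right)} = r r - \left(-5 - 5\right) = r^{2} - \left(-5 - 5\right) = r^{2} - -10 = r^{2} + 10 = 10 + r^{2}$)
$\frac{1}{L{\left(-4 \right)} - 1} \cdot 6 \left(-10\right) = \frac{1}{\left(10 + \left(-4\right)^{2}\right) - 1} \cdot 6 \left(-10\right) = \frac{1}{\left(10 + 16\right) - 1} \cdot 6 \left(-10\right) = \frac{1}{26 - 1} \cdot 6 \left(-10\right) = \frac{1}{25} \cdot 6 \left(-10\right) = \frac{6}{25} \left(-10\right) = - \frac{12}{5}$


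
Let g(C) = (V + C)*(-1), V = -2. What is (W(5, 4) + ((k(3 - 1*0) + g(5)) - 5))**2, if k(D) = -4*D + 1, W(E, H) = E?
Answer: 196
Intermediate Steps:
k(D) = 1 - 4*D
g(C) = 2 - C (g(C) = (-2 + C)*(-1) = 2 - C)
(W(5, 4) + ((k(3 - 1*0) + g(5)) - 5))**2 = (5 + (((1 - 4*(3 - 1*0)) + (2 - 1*5)) - 5))**2 = (5 + (((1 - 4*(3 + 0)) + (2 - 5)) - 5))**2 = (5 + (((1 - 4*3) - 3) - 5))**2 = (5 + (((1 - 12) - 3) - 5))**2 = (5 + ((-11 - 3) - 5))**2 = (5 + (-14 - 5))**2 = (5 - 19)**2 = (-14)**2 = 196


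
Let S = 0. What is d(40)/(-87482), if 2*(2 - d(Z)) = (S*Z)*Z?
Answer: -1/43741 ≈ -2.2862e-5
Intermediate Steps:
d(Z) = 2 (d(Z) = 2 - 0*Z*Z/2 = 2 - 0*Z = 2 - ½*0 = 2 + 0 = 2)
d(40)/(-87482) = 2/(-87482) = 2*(-1/87482) = -1/43741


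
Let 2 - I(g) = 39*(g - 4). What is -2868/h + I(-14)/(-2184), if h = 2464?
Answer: -5101/3432 ≈ -1.4863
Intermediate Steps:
I(g) = 158 - 39*g (I(g) = 2 - 39*(g - 4) = 2 - 39*(-4 + g) = 2 - (-156 + 39*g) = 2 + (156 - 39*g) = 158 - 39*g)
-2868/h + I(-14)/(-2184) = -2868/2464 + (158 - 39*(-14))/(-2184) = -2868*1/2464 + (158 + 546)*(-1/2184) = -717/616 + 704*(-1/2184) = -717/616 - 88/273 = -5101/3432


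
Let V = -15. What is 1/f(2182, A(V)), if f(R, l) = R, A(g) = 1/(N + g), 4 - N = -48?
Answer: 1/2182 ≈ 0.00045829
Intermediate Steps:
N = 52 (N = 4 - 1*(-48) = 4 + 48 = 52)
A(g) = 1/(52 + g)
1/f(2182, A(V)) = 1/2182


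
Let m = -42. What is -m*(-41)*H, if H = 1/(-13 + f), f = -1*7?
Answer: 861/10 ≈ 86.100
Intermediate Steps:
f = -7
H = -1/20 (H = 1/(-13 - 7) = 1/(-20) = -1/20 ≈ -0.050000)
-m*(-41)*H = -(-42*(-41))*(-1)/20 = -1722*(-1)/20 = -1*(-861/10) = 861/10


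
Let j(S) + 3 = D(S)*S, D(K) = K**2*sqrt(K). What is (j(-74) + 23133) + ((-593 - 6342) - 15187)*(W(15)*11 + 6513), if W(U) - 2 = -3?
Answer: -143814114 - 405224*I*sqrt(74) ≈ -1.4381e+8 - 3.4859e+6*I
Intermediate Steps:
W(U) = -1 (W(U) = 2 - 3 = -1)
D(K) = K**(5/2)
j(S) = -3 + S**(7/2) (j(S) = -3 + S**(5/2)*S = -3 + S**(7/2))
(j(-74) + 23133) + ((-593 - 6342) - 15187)*(W(15)*11 + 6513) = ((-3 + (-74)**(7/2)) + 23133) + ((-593 - 6342) - 15187)*(-1*11 + 6513) = ((-3 - 405224*I*sqrt(74)) + 23133) + (-6935 - 15187)*(-11 + 6513) = (23130 - 405224*I*sqrt(74)) - 22122*6502 = (23130 - 405224*I*sqrt(74)) - 143837244 = -143814114 - 405224*I*sqrt(74)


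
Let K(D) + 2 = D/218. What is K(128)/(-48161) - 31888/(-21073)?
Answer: 167400863754/110623746077 ≈ 1.5132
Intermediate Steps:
K(D) = -2 + D/218
K(128)/(-48161) - 31888/(-21073) = (-2 + (1/218)*128)/(-48161) - 31888/(-21073) = (-2 + 64/109)*(-1/48161) - 31888*(-1/21073) = -154/109*(-1/48161) + 31888/21073 = 154/5249549 + 31888/21073 = 167400863754/110623746077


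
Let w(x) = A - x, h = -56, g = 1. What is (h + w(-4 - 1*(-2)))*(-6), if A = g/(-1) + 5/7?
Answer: 2280/7 ≈ 325.71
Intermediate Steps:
A = -2/7 (A = 1/(-1) + 5/7 = 1*(-1) + 5*(1/7) = -1 + 5/7 = -2/7 ≈ -0.28571)
w(x) = -2/7 - x
(h + w(-4 - 1*(-2)))*(-6) = (-56 + (-2/7 - (-4 - 1*(-2))))*(-6) = (-56 + (-2/7 - (-4 + 2)))*(-6) = (-56 + (-2/7 - 1*(-2)))*(-6) = (-56 + (-2/7 + 2))*(-6) = (-56 + 12/7)*(-6) = -380/7*(-6) = 2280/7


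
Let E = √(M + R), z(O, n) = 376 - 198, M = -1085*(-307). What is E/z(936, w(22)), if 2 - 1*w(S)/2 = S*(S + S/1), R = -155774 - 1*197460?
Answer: 7*I*√411/178 ≈ 0.79726*I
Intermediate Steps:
M = 333095
R = -353234 (R = -155774 - 197460 = -353234)
w(S) = 4 - 4*S² (w(S) = 4 - 2*S*(S + S/1) = 4 - 2*S*(S + S*1) = 4 - 2*S*(S + S) = 4 - 2*S*2*S = 4 - 4*S²)
z(O, n) = 178
E = 7*I*√411 (E = √(333095 - 353234) = √(-20139) = 7*I*√411 ≈ 141.91*I)
E/z(936, w(22)) = (7*I*√411)/178 = (7*I*√411)*(1/178) = 7*I*√411/178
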